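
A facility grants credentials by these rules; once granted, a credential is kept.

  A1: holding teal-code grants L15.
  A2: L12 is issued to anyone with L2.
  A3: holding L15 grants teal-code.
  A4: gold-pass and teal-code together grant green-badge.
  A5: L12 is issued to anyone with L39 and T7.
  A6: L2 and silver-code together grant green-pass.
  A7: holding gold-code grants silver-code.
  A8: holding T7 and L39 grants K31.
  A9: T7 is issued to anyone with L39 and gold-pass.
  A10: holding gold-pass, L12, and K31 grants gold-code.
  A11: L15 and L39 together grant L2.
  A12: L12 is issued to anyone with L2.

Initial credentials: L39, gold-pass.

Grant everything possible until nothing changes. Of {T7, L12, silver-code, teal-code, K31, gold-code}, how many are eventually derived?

Holding L39 and gold-pass grants T7 (A9).
Holding L39 and T7 grants L12 (A5).
Holding T7 and L39 grants K31 (A8).
Holding gold-pass, L12, and K31 grants gold-code (A10).
Holding gold-code grants silver-code (A7).
T7: reached.
L12: reached.
silver-code: reached.
teal-code would need L15 (A3), but L15 is never granted.
K31: reached.
gold-code: reached.
Reached: T7, L12, silver-code, K31, and gold-code — 5 of the 6.

5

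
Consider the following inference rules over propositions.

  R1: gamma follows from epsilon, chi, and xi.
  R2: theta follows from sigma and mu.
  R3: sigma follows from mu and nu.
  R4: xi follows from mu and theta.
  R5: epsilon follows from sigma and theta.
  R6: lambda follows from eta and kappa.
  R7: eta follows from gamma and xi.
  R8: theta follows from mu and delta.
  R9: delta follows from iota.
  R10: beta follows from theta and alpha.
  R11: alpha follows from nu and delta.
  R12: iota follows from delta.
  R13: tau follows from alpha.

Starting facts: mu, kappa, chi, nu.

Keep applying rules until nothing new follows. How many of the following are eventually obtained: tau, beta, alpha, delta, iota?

tau would need alpha (R13), but alpha is never established.
beta would need theta and alpha (R10), but alpha is never established.
alpha would need nu and delta (R11), but delta is never established.
delta would need iota (R9), but iota is never established.
iota would need delta (R12), but delta is never established.
None of the 5 are reached.

0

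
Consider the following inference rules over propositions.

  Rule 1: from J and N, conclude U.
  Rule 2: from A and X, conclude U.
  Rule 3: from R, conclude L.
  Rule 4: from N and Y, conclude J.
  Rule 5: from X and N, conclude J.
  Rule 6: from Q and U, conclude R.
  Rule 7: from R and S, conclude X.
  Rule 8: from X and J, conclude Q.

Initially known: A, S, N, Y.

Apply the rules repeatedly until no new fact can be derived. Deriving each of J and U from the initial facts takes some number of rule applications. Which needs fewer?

J: N and Y hold, so J follows (Rule 4). [1 rule application]
U: N and Y hold, so J follows (Rule 4). J and N hold, so U follows (Rule 1). [2 rule applications]
J needs fewer.

J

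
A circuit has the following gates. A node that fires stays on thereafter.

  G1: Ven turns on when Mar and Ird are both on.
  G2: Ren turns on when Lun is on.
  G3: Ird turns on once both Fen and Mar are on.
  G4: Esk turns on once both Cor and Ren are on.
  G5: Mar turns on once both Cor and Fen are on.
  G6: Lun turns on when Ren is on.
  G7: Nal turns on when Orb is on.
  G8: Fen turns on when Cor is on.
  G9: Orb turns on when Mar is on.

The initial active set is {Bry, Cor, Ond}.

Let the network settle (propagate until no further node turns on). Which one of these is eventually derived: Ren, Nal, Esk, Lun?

G8: Cor on → Fen on.
Cor and Fen are on, so Mar turns on (G5).
Mar is on, so Orb turns on (G9).
Orb is on, so Nal turns on (G7).
Lun would need Ren (G6), but Ren never turns on. Esk would need Cor and Ren (G4), but Ren never turns on. Ren would need Lun (G2), but Lun never turns on.

Nal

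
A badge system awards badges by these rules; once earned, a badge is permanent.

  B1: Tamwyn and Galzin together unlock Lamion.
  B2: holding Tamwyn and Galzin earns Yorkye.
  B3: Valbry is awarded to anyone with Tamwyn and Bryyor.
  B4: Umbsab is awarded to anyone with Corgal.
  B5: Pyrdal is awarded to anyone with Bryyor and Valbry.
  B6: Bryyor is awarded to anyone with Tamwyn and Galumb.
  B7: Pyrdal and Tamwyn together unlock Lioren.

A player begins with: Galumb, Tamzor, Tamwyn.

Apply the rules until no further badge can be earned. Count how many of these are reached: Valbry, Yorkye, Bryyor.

2

With Tamwyn and Galumb, Bryyor is earned (B6).
With Tamwyn and Bryyor, Valbry is earned (B3).
Valbry: reached.
Yorkye would need Tamwyn and Galzin (B2), but Galzin is never earned.
Bryyor: reached.
Reached: Valbry and Bryyor — 2 of the 3.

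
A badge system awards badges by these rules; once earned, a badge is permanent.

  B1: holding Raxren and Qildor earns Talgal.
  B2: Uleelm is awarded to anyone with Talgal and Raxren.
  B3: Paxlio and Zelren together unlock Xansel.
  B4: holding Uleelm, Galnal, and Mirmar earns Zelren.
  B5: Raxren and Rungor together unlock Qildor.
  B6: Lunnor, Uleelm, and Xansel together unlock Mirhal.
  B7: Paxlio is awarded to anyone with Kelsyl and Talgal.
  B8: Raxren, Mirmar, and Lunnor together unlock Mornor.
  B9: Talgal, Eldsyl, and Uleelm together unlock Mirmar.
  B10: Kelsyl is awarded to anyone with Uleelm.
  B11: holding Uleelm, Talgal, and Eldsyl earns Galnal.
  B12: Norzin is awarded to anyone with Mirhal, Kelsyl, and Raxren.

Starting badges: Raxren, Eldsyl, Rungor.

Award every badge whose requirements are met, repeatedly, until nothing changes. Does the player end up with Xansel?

Yes

With Raxren and Rungor, Qildor is earned (B5).
With Raxren and Qildor, Talgal is earned (B1).
With Talgal and Raxren, Uleelm is earned (B2).
With Uleelm, Talgal, and Eldsyl, Galnal is earned (B11).
With Uleelm, Kelsyl is earned (B10).
With Talgal, Eldsyl, and Uleelm, Mirmar is earned (B9).
With Kelsyl and Talgal, Paxlio is earned (B7).
With Uleelm, Galnal, and Mirmar, Zelren is earned (B4).
With Paxlio and Zelren, Xansel is earned (B3).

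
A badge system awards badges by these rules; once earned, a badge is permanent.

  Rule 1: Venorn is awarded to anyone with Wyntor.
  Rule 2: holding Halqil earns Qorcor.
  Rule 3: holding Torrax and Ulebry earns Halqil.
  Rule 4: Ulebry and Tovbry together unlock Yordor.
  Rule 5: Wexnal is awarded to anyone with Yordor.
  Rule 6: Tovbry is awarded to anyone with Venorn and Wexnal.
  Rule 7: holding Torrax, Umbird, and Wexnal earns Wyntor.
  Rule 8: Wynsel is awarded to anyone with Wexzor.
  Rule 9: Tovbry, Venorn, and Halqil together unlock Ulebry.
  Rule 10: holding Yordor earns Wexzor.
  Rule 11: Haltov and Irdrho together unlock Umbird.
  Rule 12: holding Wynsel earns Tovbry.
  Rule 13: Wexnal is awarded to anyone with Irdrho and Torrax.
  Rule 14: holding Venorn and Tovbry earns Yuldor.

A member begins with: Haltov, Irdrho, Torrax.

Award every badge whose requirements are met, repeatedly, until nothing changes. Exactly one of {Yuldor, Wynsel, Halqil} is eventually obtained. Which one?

With Irdrho and Torrax, Wexnal is earned (Rule 13).
With Haltov and Irdrho, Umbird is earned (Rule 11).
With Torrax, Umbird, and Wexnal, Wyntor is earned (Rule 7).
With Wyntor, Venorn is earned (Rule 1).
With Venorn and Wexnal, Tovbry is earned (Rule 6).
With Venorn and Tovbry, Yuldor is earned (Rule 14).
Wynsel would need Wexzor (Rule 8), but Wexzor is never earned. Halqil would need Torrax and Ulebry (Rule 3), but Ulebry is never earned.

Yuldor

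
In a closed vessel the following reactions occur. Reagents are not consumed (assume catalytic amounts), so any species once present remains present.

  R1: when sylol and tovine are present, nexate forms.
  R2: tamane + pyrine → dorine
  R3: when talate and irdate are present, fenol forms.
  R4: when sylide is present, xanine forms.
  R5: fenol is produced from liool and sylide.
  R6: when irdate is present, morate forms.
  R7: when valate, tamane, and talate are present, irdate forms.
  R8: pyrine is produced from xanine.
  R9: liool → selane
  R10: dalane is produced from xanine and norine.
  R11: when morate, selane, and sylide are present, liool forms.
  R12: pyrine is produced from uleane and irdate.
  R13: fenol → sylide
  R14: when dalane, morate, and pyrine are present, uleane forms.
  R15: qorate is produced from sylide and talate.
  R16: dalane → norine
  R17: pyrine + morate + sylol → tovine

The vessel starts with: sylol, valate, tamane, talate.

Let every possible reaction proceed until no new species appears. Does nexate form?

valate, tamane, and talate present → irdate forms (R7).
talate and irdate present → fenol forms (R3).
irdate present → morate forms (R6).
fenol present → sylide forms (R13).
sylide present → xanine forms (R4).
xanine present → pyrine forms (R8).
pyrine, morate, and sylol present → tovine forms (R17).
sylol and tovine present → nexate forms (R1).

Yes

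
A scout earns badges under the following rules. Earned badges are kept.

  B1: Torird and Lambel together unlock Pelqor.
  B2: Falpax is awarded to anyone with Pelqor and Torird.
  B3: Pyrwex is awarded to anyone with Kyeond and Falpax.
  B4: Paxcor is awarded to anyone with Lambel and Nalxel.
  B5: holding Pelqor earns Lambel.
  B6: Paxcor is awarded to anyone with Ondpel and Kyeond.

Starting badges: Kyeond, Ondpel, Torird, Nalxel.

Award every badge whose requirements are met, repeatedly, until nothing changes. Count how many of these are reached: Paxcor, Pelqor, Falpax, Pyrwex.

With Ondpel and Kyeond, Paxcor is earned (B6).
Paxcor: reached.
Pelqor would need Torird and Lambel (B1), but Lambel is never earned.
Falpax would need Pelqor and Torird (B2), but Pelqor is never earned.
Pyrwex would need Kyeond and Falpax (B3), but Falpax is never earned.
Reached: Paxcor — 1 of the 4.

1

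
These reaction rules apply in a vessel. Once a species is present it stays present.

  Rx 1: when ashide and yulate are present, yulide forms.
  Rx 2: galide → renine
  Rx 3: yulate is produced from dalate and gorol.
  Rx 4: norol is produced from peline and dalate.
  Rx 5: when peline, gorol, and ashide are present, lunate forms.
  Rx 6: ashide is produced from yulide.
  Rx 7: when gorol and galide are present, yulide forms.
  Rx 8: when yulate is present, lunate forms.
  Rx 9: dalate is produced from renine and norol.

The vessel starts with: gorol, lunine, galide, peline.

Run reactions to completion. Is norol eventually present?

norol would need peline and dalate (Rx 4), but dalate never forms.

No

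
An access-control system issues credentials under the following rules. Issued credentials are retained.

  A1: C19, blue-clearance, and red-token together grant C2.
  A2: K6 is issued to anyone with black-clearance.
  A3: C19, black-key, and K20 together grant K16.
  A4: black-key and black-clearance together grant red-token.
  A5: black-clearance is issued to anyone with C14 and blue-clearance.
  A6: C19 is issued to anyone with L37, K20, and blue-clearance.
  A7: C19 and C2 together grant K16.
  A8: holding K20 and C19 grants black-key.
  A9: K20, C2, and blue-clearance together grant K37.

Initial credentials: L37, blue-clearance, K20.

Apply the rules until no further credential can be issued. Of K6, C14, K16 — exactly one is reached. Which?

K16

Holding L37, K20, and blue-clearance grants C19 (A6).
Holding K20 and C19 grants black-key (A8).
Holding C19, black-key, and K20 grants K16 (A3).
K6 would need black-clearance (A2), but black-clearance is never granted. No rule produces C14, and it is not given.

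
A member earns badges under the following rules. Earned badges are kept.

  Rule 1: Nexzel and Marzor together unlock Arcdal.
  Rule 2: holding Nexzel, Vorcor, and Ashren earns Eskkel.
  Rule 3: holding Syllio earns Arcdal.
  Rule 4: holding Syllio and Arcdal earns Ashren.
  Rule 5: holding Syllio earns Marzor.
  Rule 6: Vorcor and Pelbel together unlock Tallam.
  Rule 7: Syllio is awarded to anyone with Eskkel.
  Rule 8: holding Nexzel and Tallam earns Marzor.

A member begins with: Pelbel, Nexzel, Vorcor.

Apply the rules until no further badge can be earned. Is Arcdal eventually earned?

With Vorcor and Pelbel, Tallam is earned (Rule 6).
With Nexzel and Tallam, Marzor is earned (Rule 8).
With Nexzel and Marzor, Arcdal is earned (Rule 1).

Yes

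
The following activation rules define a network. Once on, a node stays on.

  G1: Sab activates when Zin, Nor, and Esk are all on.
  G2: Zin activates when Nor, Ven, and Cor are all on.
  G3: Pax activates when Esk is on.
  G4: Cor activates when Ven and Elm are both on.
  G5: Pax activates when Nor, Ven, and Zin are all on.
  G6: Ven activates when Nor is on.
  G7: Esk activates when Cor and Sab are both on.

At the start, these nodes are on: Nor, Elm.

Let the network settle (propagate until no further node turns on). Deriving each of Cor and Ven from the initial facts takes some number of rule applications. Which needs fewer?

Ven

Ven: G6: Nor on → Ven on. [1 rule application]
Cor: G6: Nor on → Ven on. Ven and Elm are on, so Cor activates (G4). [2 rule applications]
Ven needs fewer.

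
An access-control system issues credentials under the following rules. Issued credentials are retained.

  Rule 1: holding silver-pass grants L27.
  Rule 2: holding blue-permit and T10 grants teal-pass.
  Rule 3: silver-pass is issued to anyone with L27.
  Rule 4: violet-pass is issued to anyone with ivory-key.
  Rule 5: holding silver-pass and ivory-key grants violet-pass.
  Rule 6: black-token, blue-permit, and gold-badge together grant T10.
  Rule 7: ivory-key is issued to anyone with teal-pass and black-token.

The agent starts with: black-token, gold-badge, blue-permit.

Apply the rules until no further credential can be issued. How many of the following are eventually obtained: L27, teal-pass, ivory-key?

2

Holding black-token, blue-permit, and gold-badge grants T10 (Rule 6).
Holding blue-permit and T10 grants teal-pass (Rule 2).
Holding teal-pass and black-token grants ivory-key (Rule 7).
L27 would need silver-pass (Rule 1), but silver-pass is never granted.
teal-pass: reached.
ivory-key: reached.
Reached: teal-pass and ivory-key — 2 of the 3.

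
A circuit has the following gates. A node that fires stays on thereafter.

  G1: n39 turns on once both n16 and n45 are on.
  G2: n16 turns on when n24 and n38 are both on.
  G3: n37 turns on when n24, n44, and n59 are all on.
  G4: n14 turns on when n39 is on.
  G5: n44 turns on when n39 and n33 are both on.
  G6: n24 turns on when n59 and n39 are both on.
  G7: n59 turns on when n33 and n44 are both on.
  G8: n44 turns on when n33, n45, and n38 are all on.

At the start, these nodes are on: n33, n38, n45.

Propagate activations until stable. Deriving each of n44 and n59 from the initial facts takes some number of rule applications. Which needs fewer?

n44

n44: G8: n33, n45, and n38 on → n44 on. [1 rule application]
n59: n33, n45, and n38 are on, so n44 turns on (G8). n33 and n44 are on, so n59 turns on (G7). [2 rule applications]
n44 needs fewer.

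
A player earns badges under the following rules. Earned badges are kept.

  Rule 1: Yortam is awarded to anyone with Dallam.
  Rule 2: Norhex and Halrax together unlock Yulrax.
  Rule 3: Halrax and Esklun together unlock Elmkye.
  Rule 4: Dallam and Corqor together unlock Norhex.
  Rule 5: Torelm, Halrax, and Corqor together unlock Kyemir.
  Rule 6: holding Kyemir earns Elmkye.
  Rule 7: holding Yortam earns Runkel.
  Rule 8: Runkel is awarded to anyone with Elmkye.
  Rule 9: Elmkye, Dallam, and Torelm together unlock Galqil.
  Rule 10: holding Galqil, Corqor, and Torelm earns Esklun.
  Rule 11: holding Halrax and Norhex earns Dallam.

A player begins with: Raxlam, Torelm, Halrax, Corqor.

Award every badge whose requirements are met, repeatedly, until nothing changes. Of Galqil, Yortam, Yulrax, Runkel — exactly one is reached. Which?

With Torelm, Halrax, and Corqor, Kyemir is earned (Rule 5).
With Kyemir, Elmkye is earned (Rule 6).
With Elmkye, Runkel is earned (Rule 8).
Galqil would need Elmkye, Dallam, and Torelm (Rule 9), but Dallam is never earned. Yulrax would need Norhex and Halrax (Rule 2), but Norhex is never earned. Yortam would need Dallam (Rule 1), but Dallam is never earned.

Runkel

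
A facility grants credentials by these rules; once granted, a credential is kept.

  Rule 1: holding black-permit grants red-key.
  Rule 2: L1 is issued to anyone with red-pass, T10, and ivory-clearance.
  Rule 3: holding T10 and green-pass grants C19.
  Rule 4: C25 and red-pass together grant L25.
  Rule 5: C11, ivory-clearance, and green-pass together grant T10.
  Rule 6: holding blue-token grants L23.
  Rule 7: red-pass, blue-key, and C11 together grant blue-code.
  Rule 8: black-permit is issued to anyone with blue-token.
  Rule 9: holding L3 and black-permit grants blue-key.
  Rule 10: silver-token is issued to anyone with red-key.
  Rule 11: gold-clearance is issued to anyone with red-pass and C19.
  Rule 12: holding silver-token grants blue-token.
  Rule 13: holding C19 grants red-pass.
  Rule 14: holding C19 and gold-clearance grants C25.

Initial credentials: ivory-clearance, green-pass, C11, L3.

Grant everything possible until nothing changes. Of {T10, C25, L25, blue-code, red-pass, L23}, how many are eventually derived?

4

Holding C11, ivory-clearance, and green-pass grants T10 (Rule 5).
Holding T10 and green-pass grants C19 (Rule 3).
Holding C19 grants red-pass (Rule 13).
Holding red-pass and C19 grants gold-clearance (Rule 11).
Holding C19 and gold-clearance grants C25 (Rule 14).
Holding C25 and red-pass grants L25 (Rule 4).
T10: reached.
C25: reached.
L25: reached.
blue-code would need red-pass, blue-key, and C11 (Rule 7), but blue-key is never granted.
red-pass: reached.
L23 would need blue-token (Rule 6), but blue-token is never granted.
Reached: T10, C25, L25, and red-pass — 4 of the 6.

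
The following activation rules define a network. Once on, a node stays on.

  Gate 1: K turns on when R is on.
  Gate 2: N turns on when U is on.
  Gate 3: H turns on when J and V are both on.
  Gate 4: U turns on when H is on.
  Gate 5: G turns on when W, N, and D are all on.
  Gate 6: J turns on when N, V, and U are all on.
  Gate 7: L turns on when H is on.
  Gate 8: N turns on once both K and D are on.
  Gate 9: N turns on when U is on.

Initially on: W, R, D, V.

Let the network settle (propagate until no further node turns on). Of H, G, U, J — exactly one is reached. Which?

G

R is on, so K turns on (Gate 1).
K and D are on, so N turns on (Gate 8).
W, N, and D are on, so G turns on (Gate 5).
J would need N, V, and U (Gate 6), but U never turns on. H would need J and V (Gate 3), but J never turns on. U would need H (Gate 4), but H never turns on.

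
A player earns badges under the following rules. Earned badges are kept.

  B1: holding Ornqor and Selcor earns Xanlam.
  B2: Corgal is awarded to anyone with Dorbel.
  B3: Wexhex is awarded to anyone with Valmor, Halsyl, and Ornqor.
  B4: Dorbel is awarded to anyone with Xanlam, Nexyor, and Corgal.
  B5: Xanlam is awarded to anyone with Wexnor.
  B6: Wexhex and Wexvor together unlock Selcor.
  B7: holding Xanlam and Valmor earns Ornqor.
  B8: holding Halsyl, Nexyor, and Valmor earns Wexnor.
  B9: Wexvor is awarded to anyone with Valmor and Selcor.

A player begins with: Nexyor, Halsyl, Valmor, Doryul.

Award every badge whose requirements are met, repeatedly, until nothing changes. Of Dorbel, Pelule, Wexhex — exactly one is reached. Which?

With Halsyl, Nexyor, and Valmor, Wexnor is earned (B8).
With Wexnor, Xanlam is earned (B5).
With Xanlam and Valmor, Ornqor is earned (B7).
With Valmor, Halsyl, and Ornqor, Wexhex is earned (B3).
No rule produces Pelule, and it is not given. Dorbel would need Xanlam, Nexyor, and Corgal (B4), but Corgal is never earned.

Wexhex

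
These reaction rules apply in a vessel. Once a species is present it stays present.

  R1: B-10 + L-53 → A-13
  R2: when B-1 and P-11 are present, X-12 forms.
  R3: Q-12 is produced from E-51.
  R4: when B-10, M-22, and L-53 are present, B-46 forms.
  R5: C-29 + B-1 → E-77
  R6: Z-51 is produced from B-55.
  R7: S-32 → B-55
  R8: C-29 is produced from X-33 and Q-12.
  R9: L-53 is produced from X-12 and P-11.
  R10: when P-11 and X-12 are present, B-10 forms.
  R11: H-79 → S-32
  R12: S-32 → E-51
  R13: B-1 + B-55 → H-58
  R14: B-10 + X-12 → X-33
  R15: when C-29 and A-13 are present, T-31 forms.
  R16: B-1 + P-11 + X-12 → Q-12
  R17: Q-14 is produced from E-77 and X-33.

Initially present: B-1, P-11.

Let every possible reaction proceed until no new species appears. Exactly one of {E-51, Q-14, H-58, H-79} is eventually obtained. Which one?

Q-14

B-1 and P-11 present → X-12 forms (R2).
P-11 and X-12 present → B-10 forms (R10).
B-1, P-11, and X-12 present → Q-12 forms (R16).
B-10 and X-12 present → X-33 forms (R14).
X-33 and Q-12 present → C-29 forms (R8).
C-29 and B-1 present → E-77 forms (R5).
E-77 and X-33 present → Q-14 forms (R17).
H-58 would need B-1 and B-55 (R13), but B-55 never forms. No rule produces H-79, and it is not given. E-51 would need S-32 (R12), but S-32 never forms.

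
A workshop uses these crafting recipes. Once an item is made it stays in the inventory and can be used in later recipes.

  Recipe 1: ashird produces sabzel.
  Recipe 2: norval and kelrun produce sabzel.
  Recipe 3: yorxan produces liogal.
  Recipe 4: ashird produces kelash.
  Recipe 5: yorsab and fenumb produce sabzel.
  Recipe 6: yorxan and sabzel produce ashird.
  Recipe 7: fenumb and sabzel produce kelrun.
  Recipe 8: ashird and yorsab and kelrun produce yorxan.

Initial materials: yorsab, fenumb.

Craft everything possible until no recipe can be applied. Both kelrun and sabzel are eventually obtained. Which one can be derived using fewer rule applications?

sabzel: yorsab and fenumb → sabzel (Recipe 5). [1 rule application]
kelrun: yorsab and fenumb → sabzel (Recipe 5). fenumb and sabzel → kelrun (Recipe 7). [2 rule applications]
sabzel needs fewer.

sabzel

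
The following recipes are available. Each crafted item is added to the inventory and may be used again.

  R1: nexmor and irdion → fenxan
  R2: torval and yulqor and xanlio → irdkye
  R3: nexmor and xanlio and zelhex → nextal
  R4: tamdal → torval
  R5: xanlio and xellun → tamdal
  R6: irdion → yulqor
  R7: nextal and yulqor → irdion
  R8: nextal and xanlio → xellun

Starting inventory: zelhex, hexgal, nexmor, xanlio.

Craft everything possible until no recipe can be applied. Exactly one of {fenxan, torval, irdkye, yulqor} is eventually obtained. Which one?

torval

Using R3, nexmor, xanlio, and zelhex make nextal.
nextal and xanlio → xellun (R8).
Using R5, xanlio and xellun make tamdal.
tamdal → torval (R4).
irdkye would need torval, yulqor, and xanlio (R2), but yulqor is never obtained. fenxan would need nexmor and irdion (R1), but irdion is never obtained. yulqor would need irdion (R6), but irdion is never obtained.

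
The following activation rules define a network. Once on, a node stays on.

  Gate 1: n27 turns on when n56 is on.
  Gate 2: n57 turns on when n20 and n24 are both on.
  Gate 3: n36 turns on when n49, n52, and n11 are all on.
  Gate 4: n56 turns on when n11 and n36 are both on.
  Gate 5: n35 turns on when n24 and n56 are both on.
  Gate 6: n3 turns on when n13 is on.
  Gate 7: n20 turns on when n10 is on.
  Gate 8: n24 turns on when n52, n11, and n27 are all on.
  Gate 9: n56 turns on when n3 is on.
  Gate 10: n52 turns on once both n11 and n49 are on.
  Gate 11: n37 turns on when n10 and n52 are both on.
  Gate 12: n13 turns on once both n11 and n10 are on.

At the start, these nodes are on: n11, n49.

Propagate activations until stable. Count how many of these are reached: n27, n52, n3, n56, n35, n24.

Gate 10: n11 and n49 on → n52 on.
n49, n52, and n11 are on, so n36 turns on (Gate 3).
Gate 4: n11 and n36 on → n56 on.
Gate 1: n56 on → n27 on.
n52, n11, and n27 are on, so n24 turns on (Gate 8).
Gate 5: n24 and n56 on → n35 on.
n27: reached.
n52: reached.
n3 would need n13 (Gate 6), but n13 never turns on.
n56: reached.
n35: reached.
n24: reached.
Reached: n27, n52, n56, n35, and n24 — 5 of the 6.

5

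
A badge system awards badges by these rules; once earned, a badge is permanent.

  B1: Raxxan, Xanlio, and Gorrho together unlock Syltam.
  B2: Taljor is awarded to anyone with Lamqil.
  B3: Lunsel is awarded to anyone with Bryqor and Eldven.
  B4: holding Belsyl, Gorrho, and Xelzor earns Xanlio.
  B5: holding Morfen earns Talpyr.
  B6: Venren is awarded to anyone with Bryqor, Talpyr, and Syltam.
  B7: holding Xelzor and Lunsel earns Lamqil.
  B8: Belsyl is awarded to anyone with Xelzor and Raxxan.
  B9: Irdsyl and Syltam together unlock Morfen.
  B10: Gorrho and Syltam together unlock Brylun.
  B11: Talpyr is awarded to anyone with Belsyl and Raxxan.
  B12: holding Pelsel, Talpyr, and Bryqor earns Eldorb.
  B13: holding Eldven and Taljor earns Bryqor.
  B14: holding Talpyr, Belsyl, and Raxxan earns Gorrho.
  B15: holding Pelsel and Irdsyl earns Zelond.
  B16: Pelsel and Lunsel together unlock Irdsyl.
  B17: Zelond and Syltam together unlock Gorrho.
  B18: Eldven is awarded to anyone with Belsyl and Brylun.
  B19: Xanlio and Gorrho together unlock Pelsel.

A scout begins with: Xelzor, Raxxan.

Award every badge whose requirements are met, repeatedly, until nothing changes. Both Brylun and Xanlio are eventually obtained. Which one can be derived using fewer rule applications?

Xanlio

Xanlio: With Xelzor and Raxxan, Belsyl is earned (B8). With Belsyl and Raxxan, Talpyr is earned (B11). With Talpyr, Belsyl, and Raxxan, Gorrho is earned (B14). With Belsyl, Gorrho, and Xelzor, Xanlio is earned (B4). [4 rule applications]
Brylun: With Xelzor and Raxxan, Belsyl is earned (B8). With Belsyl and Raxxan, Talpyr is earned (B11). With Talpyr, Belsyl, and Raxxan, Gorrho is earned (B14). With Belsyl, Gorrho, and Xelzor, Xanlio is earned (B4). With Raxxan, Xanlio, and Gorrho, Syltam is earned (B1). With Gorrho and Syltam, Brylun is earned (B10). [6 rule applications]
Xanlio needs fewer.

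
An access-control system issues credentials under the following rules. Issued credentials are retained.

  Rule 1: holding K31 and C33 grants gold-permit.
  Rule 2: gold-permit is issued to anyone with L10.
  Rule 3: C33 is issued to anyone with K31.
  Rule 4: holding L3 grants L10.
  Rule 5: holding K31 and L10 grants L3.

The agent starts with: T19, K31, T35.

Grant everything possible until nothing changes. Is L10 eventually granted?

No

L10 would need L3 (Rule 4), but L3 is never granted.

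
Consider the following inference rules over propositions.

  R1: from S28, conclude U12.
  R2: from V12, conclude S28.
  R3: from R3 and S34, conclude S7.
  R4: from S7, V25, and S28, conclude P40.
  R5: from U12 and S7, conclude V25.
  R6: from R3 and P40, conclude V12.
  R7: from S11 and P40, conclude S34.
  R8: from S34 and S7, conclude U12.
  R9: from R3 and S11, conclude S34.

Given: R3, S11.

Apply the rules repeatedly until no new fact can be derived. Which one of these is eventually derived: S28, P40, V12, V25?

V25

From R3 and S11, R9 gives S34.
R3 and S34 hold, so S7 follows (R3).
S34 and S7 hold, so U12 follows (R8).
From U12 and S7, R5 gives V25.
P40 would need S7, V25, and S28 (R4), but S28 is never established. V12 would need R3 and P40 (R6), but P40 is never established. S28 would need V12 (R2), but V12 is never established.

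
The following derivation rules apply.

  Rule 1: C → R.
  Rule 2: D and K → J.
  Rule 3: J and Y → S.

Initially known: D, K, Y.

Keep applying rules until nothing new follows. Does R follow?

No

R would need C (Rule 1), but C is never established.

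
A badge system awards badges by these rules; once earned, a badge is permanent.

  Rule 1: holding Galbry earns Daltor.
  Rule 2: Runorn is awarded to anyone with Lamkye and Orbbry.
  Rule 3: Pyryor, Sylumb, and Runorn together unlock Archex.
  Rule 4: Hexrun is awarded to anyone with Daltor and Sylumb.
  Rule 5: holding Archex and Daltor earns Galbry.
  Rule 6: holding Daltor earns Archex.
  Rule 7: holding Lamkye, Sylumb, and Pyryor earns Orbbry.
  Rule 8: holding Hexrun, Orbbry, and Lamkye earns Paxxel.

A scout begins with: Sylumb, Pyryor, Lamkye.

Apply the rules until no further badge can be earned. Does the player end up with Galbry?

No

Galbry would need Archex and Daltor (Rule 5), but Daltor is never earned.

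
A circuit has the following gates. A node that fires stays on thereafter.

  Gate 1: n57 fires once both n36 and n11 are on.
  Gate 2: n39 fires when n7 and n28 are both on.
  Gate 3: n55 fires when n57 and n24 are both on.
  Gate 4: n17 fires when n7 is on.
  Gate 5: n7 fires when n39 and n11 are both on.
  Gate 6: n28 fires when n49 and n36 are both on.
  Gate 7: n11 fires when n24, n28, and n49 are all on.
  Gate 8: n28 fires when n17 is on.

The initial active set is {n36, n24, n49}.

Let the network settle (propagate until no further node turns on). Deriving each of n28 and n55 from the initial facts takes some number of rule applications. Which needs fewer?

n28: n49 and n36 are on, so n28 fires (Gate 6). [1 rule application]
n55: Gate 6: n49 and n36 on → n28 on. n24, n28, and n49 are on, so n11 fires (Gate 7). Gate 1: n36 and n11 on → n57 on. Gate 3: n57 and n24 on → n55 on. [4 rule applications]
n28 needs fewer.

n28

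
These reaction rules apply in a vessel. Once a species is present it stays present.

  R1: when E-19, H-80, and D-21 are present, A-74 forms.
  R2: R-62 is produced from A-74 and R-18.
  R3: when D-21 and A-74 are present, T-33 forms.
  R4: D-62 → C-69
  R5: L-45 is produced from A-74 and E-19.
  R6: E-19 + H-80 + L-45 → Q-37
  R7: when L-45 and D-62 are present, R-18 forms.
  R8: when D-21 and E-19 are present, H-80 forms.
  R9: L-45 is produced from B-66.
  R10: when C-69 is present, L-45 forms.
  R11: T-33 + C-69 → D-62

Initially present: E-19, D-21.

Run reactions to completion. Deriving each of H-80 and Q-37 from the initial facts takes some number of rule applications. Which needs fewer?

H-80

H-80: D-21 and E-19 present → H-80 forms (R8). [1 rule application]
Q-37: D-21 and E-19 present → H-80 forms (R8). E-19, H-80, and D-21 present → A-74 forms (R1). A-74 and E-19 present → L-45 forms (R5). E-19, H-80, and L-45 present → Q-37 forms (R6). [4 rule applications]
H-80 needs fewer.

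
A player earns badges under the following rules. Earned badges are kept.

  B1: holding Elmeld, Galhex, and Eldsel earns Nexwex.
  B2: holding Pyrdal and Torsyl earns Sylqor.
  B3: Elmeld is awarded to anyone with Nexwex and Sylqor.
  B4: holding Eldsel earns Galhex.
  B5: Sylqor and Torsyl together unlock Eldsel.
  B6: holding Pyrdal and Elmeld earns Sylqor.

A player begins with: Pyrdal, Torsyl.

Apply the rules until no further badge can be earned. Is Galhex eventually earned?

Yes

With Pyrdal and Torsyl, Sylqor is earned (B2).
With Sylqor and Torsyl, Eldsel is earned (B5).
With Eldsel, Galhex is earned (B4).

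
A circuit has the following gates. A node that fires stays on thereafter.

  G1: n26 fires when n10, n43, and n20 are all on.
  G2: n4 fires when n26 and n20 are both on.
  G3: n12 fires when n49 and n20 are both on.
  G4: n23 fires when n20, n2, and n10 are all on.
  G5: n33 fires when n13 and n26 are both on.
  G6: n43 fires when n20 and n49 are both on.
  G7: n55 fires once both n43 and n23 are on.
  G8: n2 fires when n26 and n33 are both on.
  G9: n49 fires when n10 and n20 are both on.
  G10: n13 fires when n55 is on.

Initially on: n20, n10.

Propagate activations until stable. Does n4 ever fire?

Yes

n10 and n20 are on, so n49 fires (G9).
G6: n20 and n49 on → n43 on.
G1: n10, n43, and n20 on → n26 on.
n26 and n20 are on, so n4 fires (G2).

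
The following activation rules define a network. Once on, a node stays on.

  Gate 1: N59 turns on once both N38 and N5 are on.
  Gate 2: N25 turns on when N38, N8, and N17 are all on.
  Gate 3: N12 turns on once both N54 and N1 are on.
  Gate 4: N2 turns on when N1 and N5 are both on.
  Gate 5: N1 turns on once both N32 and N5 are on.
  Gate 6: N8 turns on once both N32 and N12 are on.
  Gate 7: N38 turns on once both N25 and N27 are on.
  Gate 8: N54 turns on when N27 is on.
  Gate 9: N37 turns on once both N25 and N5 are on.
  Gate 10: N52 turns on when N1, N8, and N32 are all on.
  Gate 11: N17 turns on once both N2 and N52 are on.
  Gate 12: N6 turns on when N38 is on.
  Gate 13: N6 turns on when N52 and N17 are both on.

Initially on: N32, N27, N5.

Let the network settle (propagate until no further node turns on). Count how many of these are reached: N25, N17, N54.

Gate 8: N27 on → N54 on.
N32 and N5 are on, so N1 turns on (Gate 5).
Gate 4: N1 and N5 on → N2 on.
Gate 3: N54 and N1 on → N12 on.
Gate 6: N32 and N12 on → N8 on.
N1, N8, and N32 are on, so N52 turns on (Gate 10).
N2 and N52 are on, so N17 turns on (Gate 11).
N25 would need N38, N8, and N17 (Gate 2), but N38 never turns on.
N17: reached.
N54: reached.
Reached: N17 and N54 — 2 of the 3.

2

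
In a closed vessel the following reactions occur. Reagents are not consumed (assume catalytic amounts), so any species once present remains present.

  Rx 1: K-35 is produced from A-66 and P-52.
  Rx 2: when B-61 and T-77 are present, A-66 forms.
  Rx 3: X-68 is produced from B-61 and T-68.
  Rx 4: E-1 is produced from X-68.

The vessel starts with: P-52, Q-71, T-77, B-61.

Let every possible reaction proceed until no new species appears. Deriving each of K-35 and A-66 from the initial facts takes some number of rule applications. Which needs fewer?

A-66

A-66: B-61 and T-77 present → A-66 forms (Rx 2). [1 rule application]
K-35: B-61 and T-77 present → A-66 forms (Rx 2). A-66 and P-52 present → K-35 forms (Rx 1). [2 rule applications]
A-66 needs fewer.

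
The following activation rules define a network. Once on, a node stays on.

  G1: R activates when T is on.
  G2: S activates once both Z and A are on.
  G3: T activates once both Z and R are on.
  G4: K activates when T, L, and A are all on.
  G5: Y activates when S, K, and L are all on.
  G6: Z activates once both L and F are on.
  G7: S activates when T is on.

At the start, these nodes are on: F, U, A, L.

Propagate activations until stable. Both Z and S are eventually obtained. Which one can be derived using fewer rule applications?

Z: G6: L and F on → Z on. [1 rule application]
S: G6: L and F on → Z on. Z and A are on, so S activates (G2). [2 rule applications]
Z needs fewer.

Z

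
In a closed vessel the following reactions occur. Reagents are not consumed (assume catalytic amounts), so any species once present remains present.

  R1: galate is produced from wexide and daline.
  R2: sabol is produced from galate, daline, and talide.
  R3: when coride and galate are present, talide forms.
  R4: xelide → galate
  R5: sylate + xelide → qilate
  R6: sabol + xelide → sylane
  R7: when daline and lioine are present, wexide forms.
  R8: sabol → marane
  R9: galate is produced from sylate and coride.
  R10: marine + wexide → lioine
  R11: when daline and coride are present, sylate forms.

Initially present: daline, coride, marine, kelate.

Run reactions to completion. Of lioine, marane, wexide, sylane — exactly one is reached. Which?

daline and coride present → sylate forms (R11).
sylate and coride present → galate forms (R9).
coride and galate present → talide forms (R3).
galate, daline, and talide present → sabol forms (R2).
sabol present → marane forms (R8).
sylane would need sabol and xelide (R6), but xelide never forms. lioine would need marine and wexide (R10), but wexide never forms. wexide would need daline and lioine (R7), but lioine never forms.

marane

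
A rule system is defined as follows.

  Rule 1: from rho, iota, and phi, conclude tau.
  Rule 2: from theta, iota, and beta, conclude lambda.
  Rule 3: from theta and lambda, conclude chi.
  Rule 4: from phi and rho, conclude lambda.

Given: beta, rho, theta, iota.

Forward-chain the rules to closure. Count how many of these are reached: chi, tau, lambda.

From theta, iota, and beta, Rule 2 gives lambda.
theta and lambda hold, so chi follows (Rule 3).
chi: reached.
tau would need rho, iota, and phi (Rule 1), but phi is never established.
lambda: reached.
Reached: chi and lambda — 2 of the 3.

2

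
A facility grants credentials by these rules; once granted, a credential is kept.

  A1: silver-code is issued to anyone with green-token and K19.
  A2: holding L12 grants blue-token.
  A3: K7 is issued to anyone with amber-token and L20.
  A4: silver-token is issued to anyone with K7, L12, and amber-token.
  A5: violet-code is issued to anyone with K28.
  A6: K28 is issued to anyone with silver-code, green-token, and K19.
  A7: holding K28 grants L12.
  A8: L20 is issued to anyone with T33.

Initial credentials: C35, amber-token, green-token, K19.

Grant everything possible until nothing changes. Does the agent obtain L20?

No

L20 would need T33 (A8), but T33 is never granted.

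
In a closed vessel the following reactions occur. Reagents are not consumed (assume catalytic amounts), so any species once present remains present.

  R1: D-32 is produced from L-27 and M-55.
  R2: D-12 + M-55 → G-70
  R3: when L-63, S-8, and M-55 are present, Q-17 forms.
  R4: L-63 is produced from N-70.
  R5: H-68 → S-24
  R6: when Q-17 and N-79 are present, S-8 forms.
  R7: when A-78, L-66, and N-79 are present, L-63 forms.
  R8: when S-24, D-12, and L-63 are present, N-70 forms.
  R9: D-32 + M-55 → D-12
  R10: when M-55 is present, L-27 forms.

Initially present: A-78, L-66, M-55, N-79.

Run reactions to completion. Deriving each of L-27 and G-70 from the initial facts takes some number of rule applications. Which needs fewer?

L-27

L-27: M-55 present → L-27 forms (R10). [1 rule application]
G-70: M-55 present → L-27 forms (R10). L-27 and M-55 present → D-32 forms (R1). D-32 and M-55 present → D-12 forms (R9). D-12 and M-55 present → G-70 forms (R2). [4 rule applications]
L-27 needs fewer.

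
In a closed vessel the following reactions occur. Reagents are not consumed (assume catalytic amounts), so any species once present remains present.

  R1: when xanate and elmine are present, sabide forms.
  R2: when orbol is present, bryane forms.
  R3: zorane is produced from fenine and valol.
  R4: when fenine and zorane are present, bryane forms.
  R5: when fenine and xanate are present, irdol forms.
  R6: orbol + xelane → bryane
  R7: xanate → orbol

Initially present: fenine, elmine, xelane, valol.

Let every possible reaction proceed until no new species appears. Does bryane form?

Yes

fenine and valol present → zorane forms (R3).
fenine and zorane present → bryane forms (R4).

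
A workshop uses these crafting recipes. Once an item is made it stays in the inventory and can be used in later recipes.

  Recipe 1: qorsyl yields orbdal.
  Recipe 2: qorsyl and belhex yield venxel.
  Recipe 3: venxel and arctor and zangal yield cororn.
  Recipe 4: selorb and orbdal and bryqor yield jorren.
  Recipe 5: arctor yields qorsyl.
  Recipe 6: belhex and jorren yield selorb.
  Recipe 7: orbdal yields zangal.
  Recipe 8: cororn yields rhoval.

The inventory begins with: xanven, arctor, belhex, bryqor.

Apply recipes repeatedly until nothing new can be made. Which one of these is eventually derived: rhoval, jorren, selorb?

Using Recipe 5, arctor makes qorsyl.
Using Recipe 2, qorsyl and belhex make venxel.
Using Recipe 1, qorsyl makes orbdal.
orbdal → zangal (Recipe 7).
Using Recipe 3, venxel, arctor, and zangal make cororn.
cororn → rhoval (Recipe 8).
selorb would need belhex and jorren (Recipe 6), but jorren is never obtained. jorren would need selorb, orbdal, and bryqor (Recipe 4), but selorb is never obtained.

rhoval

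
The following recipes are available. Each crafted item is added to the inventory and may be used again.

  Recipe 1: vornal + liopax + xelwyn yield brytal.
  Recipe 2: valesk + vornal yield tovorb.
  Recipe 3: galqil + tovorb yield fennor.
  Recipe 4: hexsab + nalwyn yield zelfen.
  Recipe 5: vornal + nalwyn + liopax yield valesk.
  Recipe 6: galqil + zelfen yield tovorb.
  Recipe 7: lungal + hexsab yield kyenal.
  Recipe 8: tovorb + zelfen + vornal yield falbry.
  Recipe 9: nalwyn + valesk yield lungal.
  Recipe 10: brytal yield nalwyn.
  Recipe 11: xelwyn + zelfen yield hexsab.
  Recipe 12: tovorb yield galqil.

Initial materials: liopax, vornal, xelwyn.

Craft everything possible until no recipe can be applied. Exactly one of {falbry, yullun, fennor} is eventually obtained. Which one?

fennor

vornal + liopax + xelwyn → brytal (Recipe 1).
brytal → nalwyn (Recipe 10).
Using Recipe 5, vornal, nalwyn, and liopax make valesk.
Using Recipe 2, valesk and vornal make tovorb.
tovorb → galqil (Recipe 12).
galqil + tovorb → fennor (Recipe 3).
falbry would need tovorb, zelfen, and vornal (Recipe 8), but zelfen is never obtained. No rule produces yullun, and it is not given.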